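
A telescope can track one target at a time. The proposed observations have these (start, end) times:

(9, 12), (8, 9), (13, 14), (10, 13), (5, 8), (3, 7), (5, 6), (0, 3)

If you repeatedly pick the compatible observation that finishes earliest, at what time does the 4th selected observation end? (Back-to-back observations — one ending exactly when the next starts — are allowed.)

12

Order by finish time; keep every interval that doesn't clash with the previous kept one.
By end time: (0,3), (5,6), (3,7), (5,8), (8,9), (9,12), (10,13), (13,14).
Pick (0,3); next start ≥ 3 → (5,6); next start ≥ 6 → (8,9); next start ≥ 9 → (9,12); next start ≥ 12 → (13,14).
Selected: (0,3) (5,6) (8,9) (9,12) (13,14)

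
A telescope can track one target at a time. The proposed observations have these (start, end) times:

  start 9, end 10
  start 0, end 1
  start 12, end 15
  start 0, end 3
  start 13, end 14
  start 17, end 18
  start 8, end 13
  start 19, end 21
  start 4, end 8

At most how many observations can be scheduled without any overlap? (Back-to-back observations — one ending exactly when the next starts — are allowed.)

Sort by end time and greedily take each interval whose start is ≥ the last chosen end.
Sorted by end: (0,1)  (0,3)  (4,8)  (9,10)  (8,13)  (13,14)  (12,15)  (17,18)  (19,21)
take (0,1); take (4,8); take (9,10); take (13,14); skip (12,15); take (17,18); take (19,21).
Selected 6 observations.

6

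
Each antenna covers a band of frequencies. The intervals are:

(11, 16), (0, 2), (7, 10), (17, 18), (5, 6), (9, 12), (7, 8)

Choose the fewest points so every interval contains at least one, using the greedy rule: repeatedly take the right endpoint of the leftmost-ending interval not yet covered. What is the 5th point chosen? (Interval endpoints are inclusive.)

Sorted: [0,2] [5,6] [7,8] [7,10] [9,12] [11,16] [17,18]
{[0,2]} hit by 2; {[5,6]} hit by 6; {[7,8],[7,10]} hit by 8; {[9,12],[11,16]} hit by 12; {[17,18]} hit by 18.
Points: 2, 6, 8, 12, 18 (5 total).

18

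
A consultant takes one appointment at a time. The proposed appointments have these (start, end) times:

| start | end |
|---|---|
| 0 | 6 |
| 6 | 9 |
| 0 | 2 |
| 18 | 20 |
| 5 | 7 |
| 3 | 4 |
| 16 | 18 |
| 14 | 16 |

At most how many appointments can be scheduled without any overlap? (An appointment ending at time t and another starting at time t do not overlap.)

6

Greedy by earliest finish: after sorting by end time, pick each interval compatible with the last pick.
By end time: (0,2), (3,4), (0,6), (5,7), (6,9), (14,16), (16,18), (18,20).
Pick (0,2); next start ≥ 2 → (3,4); next start ≥ 4 → (5,7); next start ≥ 7 → (14,16); next start ≥ 16 → (16,18); next start ≥ 18 → (18,20).
Selected 6 appointments.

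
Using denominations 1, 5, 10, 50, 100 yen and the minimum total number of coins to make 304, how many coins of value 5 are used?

Greedy: take as many of the largest coin as possible, then repeat with the remainder.
304 = 3×100 + 4×1
Count of 5: 0

0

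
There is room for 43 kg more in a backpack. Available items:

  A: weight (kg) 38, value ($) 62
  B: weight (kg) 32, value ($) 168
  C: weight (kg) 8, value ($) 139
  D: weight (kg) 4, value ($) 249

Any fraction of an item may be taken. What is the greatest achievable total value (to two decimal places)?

550.75

Greedy by value/weight ratio, highest first.
Order: D (249/4=62.25) > C (139/8=17.38) > B (168/32=5.25) > A (62/38=1.63)
Fill: take D (4 @ 249) → take C (8 @ 139) → take 31/32 of B → 162.75; 43/43 used.
Total value = 550.75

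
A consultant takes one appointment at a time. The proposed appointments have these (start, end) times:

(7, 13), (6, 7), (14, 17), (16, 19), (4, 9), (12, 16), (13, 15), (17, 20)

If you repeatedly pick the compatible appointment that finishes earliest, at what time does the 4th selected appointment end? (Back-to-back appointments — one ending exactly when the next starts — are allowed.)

Sort by end time and greedily take each interval whose start is ≥ the last chosen end.
By end time: (6,7), (4,9), (7,13), (13,15), (12,16), (14,17), (16,19), (17,20).
Pick (6,7); next start ≥ 7 → (7,13); next start ≥ 13 → (13,15); next start ≥ 15 → (16,19).
Selected: (6,7) (7,13) (13,15) (16,19)

19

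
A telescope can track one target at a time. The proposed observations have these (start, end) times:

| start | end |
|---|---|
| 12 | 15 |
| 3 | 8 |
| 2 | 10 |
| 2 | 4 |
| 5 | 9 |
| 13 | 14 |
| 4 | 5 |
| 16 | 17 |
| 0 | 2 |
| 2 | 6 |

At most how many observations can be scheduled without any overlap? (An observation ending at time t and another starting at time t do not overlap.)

Order by finish time; keep every interval that doesn't clash with the previous kept one.
Sorted by end: (0,2)  (2,4)  (4,5)  (2,6)  (3,8)  (5,9)  (2,10)  (13,14)  (12,15)  (16,17)
take (0,2); take (2,4); take (4,5); take (5,9); skip (2,10); take (13,14); take (16,17).
Selected 6 observations.

6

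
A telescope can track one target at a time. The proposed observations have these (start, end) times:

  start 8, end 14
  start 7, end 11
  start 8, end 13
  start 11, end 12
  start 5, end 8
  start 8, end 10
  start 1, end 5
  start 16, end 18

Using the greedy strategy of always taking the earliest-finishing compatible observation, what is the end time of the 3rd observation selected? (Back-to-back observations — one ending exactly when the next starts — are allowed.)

Greedy by earliest finish: after sorting by end time, pick each interval compatible with the last pick.
By end time: (1,5), (5,8), (8,10), (7,11), (11,12), (8,13), (8,14), (16,18).
Pick (1,5); next start ≥ 5 → (5,8); next start ≥ 8 → (8,10); next start ≥ 10 → (11,12); next start ≥ 12 → (16,18).
Selected: (1,5) (5,8) (8,10) (11,12) (16,18)

10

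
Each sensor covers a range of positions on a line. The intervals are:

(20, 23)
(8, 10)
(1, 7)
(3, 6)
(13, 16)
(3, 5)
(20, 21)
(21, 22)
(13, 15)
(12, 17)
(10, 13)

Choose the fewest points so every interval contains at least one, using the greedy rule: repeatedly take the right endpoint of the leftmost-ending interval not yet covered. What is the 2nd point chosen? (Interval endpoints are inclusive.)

Sort by right endpoint; whenever an interval is uncovered, place a point at its right end.
Sorted: [3,5] [3,6] [1,7] [8,10] [10,13] [13,15] [13,16] [12,17] [20,21] [21,22] [20,23]
{[3,5],[3,6],[1,7]} hit by 5; {[8,10],[10,13]} hit by 10; {[13,15],[13,16],[12,17]} hit by 15; {[20,21],[21,22],[20,23]} hit by 21.
Points: 5, 10, 15, 21 (4 total).

10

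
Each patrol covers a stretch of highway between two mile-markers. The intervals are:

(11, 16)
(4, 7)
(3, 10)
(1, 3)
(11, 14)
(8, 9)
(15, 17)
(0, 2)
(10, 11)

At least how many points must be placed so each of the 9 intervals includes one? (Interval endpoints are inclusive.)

By right end: [0,2]  [1,3]  [4,7]  [8,9]  [3,10]  [10,11]  [11,14]  [11,16]  [15,17]
[0,2] uncovered → point at 2; [4,7] uncovered → point at 7; [8,9] uncovered → point at 9; [10,11] uncovered → point at 11; [15,17] uncovered → point at 17.
Points: 2, 7, 9, 11, 17 (5 total).

5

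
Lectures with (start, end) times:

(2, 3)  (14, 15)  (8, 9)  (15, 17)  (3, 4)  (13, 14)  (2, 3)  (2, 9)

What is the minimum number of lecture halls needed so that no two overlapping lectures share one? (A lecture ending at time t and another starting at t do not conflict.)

3

The answer is the maximum number of intervals overlapping at any instant.
starts: [2, 2, 2, 3, 8, 13, 14, 15]
ends:   [3, 3, 4, 9, 9, 14, 15, 17]
s2→1 s2→2 s2→3  — peak 3.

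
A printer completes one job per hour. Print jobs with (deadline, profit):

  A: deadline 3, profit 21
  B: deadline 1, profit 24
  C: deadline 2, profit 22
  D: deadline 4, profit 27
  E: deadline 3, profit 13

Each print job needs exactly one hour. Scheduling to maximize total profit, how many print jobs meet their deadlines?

Take jobs in profit order; each goes to the latest open slot no later than its deadline.
By profit: D(d4,27), B(d1,24), C(d2,22), A(d3,21), E(d3,13)
D→slot 4; B→slot 1; C→slot 2; A→slot 3; E skipped.
4 of 5 scheduled.

4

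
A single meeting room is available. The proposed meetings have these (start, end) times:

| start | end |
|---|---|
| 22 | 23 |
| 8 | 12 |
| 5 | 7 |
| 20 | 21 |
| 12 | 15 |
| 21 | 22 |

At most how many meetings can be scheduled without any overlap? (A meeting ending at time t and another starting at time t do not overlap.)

6

By end time: (5,7), (8,12), (12,15), (20,21), (21,22), (22,23).
Pick (5,7); next start ≥ 7 → (8,12); next start ≥ 12 → (12,15); next start ≥ 15 → (20,21); next start ≥ 21 → (21,22); next start ≥ 22 → (22,23).
Selected 6 meetings.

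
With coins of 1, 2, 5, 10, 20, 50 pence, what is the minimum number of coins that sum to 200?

Greedy: take as many of the largest coin as possible, then repeat with the remainder.
200 = 4×50
Total coins = 4 = 4

4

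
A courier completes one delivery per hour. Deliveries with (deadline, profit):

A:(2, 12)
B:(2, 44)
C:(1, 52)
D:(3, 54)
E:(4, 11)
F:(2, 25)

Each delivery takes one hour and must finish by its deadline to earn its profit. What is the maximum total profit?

Profit order: D=54 C=52 B=44 F=25 A=12 E=11
Assign: D→slot 3, C→slot 1, B→slot 2, F skipped, A skipped, E→slot 4.
Slots: [1:C] [2:B] [3:D] [4:E]
Profit = 52 + 44 + 54 + 11 = 161

161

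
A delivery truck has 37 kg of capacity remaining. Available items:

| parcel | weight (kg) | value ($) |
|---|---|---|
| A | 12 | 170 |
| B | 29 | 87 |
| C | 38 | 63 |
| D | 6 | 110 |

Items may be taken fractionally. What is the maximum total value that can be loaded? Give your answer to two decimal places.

337.00

Sort by value per unit weight and fill in that order.
Order: D (110/6=18.33) > A (170/12=14.17) > B (87/29=3.00) > C (63/38=1.66)
Fill: take D (6 @ 110) → take A (12 @ 170) → take 19/29 of B → 57.00; 37/37 used.
Total value = 337.00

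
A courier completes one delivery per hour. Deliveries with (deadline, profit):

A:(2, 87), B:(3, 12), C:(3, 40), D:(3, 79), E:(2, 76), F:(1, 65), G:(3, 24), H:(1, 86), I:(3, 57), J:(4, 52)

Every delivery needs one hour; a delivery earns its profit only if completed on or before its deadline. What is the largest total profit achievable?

304

Take jobs in profit order; each goes to the latest open slot no later than its deadline.
Profit order: A=87 H=86 D=79 E=76 F=65 I=57 J=52 C=40 G=24 B=12
Assign: A→slot 2, H→slot 1, D→slot 3, E skipped, F skipped, I skipped, J→slot 4, C skipped, G skipped, B skipped.
Slots: [1:H] [2:A] [3:D] [4:J]
Profit = 86 + 87 + 79 + 52 = 304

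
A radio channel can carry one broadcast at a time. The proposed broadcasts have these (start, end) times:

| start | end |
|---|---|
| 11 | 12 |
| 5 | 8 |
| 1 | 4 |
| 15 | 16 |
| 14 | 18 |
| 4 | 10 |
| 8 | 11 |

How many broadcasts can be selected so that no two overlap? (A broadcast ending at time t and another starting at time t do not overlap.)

Greedy by earliest finish: after sorting by end time, pick each interval compatible with the last pick.
Sorted by end: (1,4)  (5,8)  (4,10)  (8,11)  (11,12)  (15,16)  (14,18)
take (1,4); take (5,8); take (8,11); take (11,12); take (15,16).
Selected 5 broadcasts.

5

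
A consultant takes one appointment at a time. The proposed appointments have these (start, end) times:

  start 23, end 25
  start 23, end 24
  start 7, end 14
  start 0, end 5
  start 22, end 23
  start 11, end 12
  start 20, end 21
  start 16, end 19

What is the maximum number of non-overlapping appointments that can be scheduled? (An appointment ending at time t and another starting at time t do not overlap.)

Order by finish time; keep every interval that doesn't clash with the previous kept one.
By end time: (0,5), (11,12), (7,14), (16,19), (20,21), (22,23), (23,24), (23,25).
Pick (0,5); next start ≥ 5 → (11,12); next start ≥ 12 → (16,19); next start ≥ 19 → (20,21); next start ≥ 21 → (22,23); next start ≥ 23 → (23,24).
Selected 6 appointments.

6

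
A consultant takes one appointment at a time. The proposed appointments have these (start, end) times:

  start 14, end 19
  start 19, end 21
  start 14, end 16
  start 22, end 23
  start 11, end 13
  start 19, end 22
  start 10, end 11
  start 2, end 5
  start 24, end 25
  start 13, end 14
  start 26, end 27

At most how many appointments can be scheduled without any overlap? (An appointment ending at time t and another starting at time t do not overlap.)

By end time: (2,5), (10,11), (11,13), (13,14), (14,16), (14,19), (19,21), (19,22), (22,23), (24,25), (26,27).
Pick (2,5); next start ≥ 5 → (10,11); next start ≥ 11 → (11,13); next start ≥ 13 → (13,14); next start ≥ 14 → (14,16); next start ≥ 16 → (19,21); next start ≥ 21 → (22,23); next start ≥ 23 → (24,25); next start ≥ 25 → (26,27).
Selected 9 appointments.

9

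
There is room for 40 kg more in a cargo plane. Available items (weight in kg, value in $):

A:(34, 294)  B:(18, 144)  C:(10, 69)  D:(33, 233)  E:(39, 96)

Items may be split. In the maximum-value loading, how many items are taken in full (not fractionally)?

1

Greedy by value/weight ratio, highest first.
Ratios (sorted): A 8.65, B 8.00, D 7.06, C 6.90, E 2.46
take A (34 @ 294); take 6/18 of B → 48.00. Capacity used 40/40.
1 item(s) taken whole; one partial (take 6/18 of B).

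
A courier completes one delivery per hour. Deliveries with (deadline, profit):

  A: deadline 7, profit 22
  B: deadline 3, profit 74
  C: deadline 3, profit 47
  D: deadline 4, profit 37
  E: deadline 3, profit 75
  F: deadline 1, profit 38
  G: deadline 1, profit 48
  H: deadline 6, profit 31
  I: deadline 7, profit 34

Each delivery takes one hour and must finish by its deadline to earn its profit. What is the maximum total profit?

321

Take jobs in profit order; each goes to the latest open slot no later than its deadline.
By profit: E(d3,75), B(d3,74), G(d1,48), C(d3,47), F(d1,38), D(d4,37), I(d7,34), H(d6,31), A(d7,22)
E→slot 3; B→slot 2; G→slot 1; C skipped; F skipped; D→slot 4; I→slot 7; H→slot 6; A→slot 5.
Profit = 48 + 74 + 75 + 37 + 22 + 31 + 34 = 321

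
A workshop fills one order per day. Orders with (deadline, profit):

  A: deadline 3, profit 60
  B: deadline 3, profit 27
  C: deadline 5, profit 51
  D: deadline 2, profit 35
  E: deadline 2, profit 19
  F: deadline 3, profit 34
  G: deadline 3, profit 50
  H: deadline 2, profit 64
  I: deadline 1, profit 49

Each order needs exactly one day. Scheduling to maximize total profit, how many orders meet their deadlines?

Take jobs in profit order; each goes to the latest open slot no later than its deadline.
By profit: H(d2,64), A(d3,60), C(d5,51), G(d3,50), I(d1,49), D(d2,35), F(d3,34), B(d3,27), E(d2,19)
H→slot 2; A→slot 3; C→slot 5; G→slot 1; I skipped; D skipped; F skipped; B skipped; E skipped.
4 of 9 scheduled.

4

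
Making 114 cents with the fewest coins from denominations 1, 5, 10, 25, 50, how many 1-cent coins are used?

114 = 2×50 + 1×10 + 4×1
Count of 1: 4

4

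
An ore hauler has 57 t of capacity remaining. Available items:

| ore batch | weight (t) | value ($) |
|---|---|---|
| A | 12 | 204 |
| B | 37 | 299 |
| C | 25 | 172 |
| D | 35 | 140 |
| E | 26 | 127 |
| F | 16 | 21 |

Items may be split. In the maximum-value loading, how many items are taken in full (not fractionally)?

Greedy by value/weight ratio, highest first.
Order: A (204/12=17.00) > B (299/37=8.08) > C (172/25=6.88) > E (127/26=4.88) > D (140/35=4.00) > F (21/16=1.31)
Fill: take A (12 @ 204) → take B (37 @ 299) → take 8/25 of C → 55.04; 57/57 used.
2 item(s) taken whole; one partial (take 8/25 of C).

2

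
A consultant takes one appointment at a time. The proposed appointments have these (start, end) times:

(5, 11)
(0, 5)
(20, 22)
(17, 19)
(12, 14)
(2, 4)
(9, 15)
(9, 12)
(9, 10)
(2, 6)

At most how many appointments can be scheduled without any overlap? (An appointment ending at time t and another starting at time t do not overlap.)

5

By end time: (2,4), (0,5), (2,6), (9,10), (5,11), (9,12), (12,14), (9,15), (17,19), (20,22).
Pick (2,4); next start ≥ 4 → (9,10); next start ≥ 10 → (12,14); next start ≥ 14 → (17,19); next start ≥ 19 → (20,22).
Selected 5 appointments.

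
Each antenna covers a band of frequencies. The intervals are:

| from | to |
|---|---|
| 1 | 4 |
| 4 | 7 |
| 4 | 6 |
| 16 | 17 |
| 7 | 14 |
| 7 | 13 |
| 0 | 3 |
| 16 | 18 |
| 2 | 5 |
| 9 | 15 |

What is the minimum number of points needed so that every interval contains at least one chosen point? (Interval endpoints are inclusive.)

4

Sort by right endpoint; whenever an interval is uncovered, place a point at its right end.
By right end: [0,3]  [1,4]  [2,5]  [4,6]  [4,7]  [7,13]  [7,14]  [9,15]  [16,17]  [16,18]
[0,3] uncovered → point at 3; [4,6] uncovered → point at 6; [7,13] uncovered → point at 13; [16,17] uncovered → point at 17.
Points: 3, 6, 13, 17 (4 total).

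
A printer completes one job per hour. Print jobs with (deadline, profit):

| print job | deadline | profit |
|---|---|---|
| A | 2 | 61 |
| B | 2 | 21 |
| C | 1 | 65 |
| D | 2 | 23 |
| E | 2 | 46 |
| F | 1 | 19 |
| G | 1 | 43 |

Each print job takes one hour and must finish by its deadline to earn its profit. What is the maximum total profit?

126

Profit order: C=65 A=61 E=46 G=43 D=23 B=21 F=19
Assign: C→slot 1, A→slot 2, E skipped, G skipped, D skipped, B skipped, F skipped.
Slots: [1:C] [2:A]
Profit = 65 + 61 = 126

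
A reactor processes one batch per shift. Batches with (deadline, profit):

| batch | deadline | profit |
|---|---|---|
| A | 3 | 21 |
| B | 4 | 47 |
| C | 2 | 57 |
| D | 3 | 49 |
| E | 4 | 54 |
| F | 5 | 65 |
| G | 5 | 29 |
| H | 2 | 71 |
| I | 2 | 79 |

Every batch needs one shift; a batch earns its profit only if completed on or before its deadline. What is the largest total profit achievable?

318

By profit: I(d2,79), H(d2,71), F(d5,65), C(d2,57), E(d4,54), D(d3,49), B(d4,47), G(d5,29), A(d3,21)
I→slot 2; H→slot 1; F→slot 5; C skipped; E→slot 4; D→slot 3; B skipped; G skipped; A skipped.
Profit = 71 + 79 + 49 + 54 + 65 = 318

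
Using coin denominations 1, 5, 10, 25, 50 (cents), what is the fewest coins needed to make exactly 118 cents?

Greedy: take as many of the largest coin as possible, then repeat with the remainder.
118 − 2×50→18 − 1×10→8 − 1×5→3 − 3×1→0
Total coins = 2 + 1 + 1 + 3 = 7

7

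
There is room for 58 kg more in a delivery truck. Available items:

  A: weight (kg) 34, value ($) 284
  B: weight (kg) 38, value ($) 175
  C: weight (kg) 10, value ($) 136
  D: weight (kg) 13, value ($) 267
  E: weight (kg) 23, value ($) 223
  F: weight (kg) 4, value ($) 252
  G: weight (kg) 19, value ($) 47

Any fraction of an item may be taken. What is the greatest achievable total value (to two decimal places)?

Sort by value per unit weight and fill in that order.
Ratios (sorted): F 63.00, D 20.54, C 13.60, E 9.70, A 8.35, B 4.61, G 2.47
take F (4 @ 252); take D (13 @ 267); take C (10 @ 136); take E (23 @ 223); take 8/34 of A → 66.82. Capacity used 58/58.
Total value = 944.82

944.82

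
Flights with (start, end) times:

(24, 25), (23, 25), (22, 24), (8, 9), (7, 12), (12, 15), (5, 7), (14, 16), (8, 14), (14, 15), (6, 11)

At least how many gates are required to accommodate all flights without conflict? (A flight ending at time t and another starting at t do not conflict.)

starts: [5, 6, 7, 8, 8, 12, 14, 14, 22, 23, 24]
ends:   [7, 9, 11, 12, 14, 15, 15, 16, 24, 25, 25]
s5→1 s6→2 e7→1 s7→2 s8→3 s8→4  — peak 4.

4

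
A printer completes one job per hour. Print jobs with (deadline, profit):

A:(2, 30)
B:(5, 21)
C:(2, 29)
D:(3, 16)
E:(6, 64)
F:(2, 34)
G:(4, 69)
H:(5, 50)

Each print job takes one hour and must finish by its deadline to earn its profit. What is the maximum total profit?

Take jobs in profit order; each goes to the latest open slot no later than its deadline.
Profit order: G=69 E=64 H=50 F=34 A=30 C=29 B=21 D=16
Assign: G→slot 4, E→slot 6, H→slot 5, F→slot 2, A→slot 1, C skipped, B→slot 3, D skipped.
Slots: [1:A] [2:F] [3:B] [4:G] [5:H] [6:E]
Profit = 30 + 34 + 21 + 69 + 50 + 64 = 268

268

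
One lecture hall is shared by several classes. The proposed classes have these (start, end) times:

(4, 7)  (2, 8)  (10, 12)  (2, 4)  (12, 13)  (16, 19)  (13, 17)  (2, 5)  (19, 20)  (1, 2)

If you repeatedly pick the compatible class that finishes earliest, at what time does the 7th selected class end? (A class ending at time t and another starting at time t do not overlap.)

20

Order by finish time; keep every interval that doesn't clash with the previous kept one.
Sorted by end: (1,2)  (2,4)  (2,5)  (4,7)  (2,8)  (10,12)  (12,13)  (13,17)  (16,19)  (19,20)
take (1,2); take (2,4); skip (2,5); take (4,7); take (10,12); take (12,13); take (13,17); take (19,20).
Selected: (1,2) (2,4) (4,7) (10,12) (12,13) (13,17) (19,20)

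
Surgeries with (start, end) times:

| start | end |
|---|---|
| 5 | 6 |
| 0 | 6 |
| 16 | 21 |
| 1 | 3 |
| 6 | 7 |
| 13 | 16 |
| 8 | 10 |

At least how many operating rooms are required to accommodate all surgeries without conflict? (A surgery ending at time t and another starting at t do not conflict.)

2

Count concurrent intervals with a sweep; the peak is the room count.
Events (time:±→running): 0:+→1 1:+→2 … peak 2.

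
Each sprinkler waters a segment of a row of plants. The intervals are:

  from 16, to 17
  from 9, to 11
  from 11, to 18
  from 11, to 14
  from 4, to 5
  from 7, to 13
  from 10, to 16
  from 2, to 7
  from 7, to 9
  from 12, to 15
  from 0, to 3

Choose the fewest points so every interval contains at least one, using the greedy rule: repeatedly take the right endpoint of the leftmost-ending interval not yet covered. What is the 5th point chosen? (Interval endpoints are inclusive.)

By right end: [0,3]  [4,5]  [2,7]  [7,9]  [9,11]  [7,13]  [11,14]  [12,15]  [10,16]  [16,17]  [11,18]
[0,3] uncovered → point at 3; [4,5] uncovered → point at 5; [7,9] uncovered → point at 9; [11,14] uncovered → point at 14; [16,17] uncovered → point at 17.
Points: 3, 5, 9, 14, 17 (5 total).

17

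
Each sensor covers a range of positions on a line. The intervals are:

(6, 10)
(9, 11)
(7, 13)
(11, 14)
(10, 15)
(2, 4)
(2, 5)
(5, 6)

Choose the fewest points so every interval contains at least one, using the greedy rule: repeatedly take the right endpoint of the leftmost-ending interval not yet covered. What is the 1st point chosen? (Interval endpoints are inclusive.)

4

By right end: [2,4]  [2,5]  [5,6]  [6,10]  [9,11]  [7,13]  [11,14]  [10,15]
[2,4] uncovered → point at 4; [5,6] uncovered → point at 6; [9,11] uncovered → point at 11.
Points: 4, 6, 11 (3 total).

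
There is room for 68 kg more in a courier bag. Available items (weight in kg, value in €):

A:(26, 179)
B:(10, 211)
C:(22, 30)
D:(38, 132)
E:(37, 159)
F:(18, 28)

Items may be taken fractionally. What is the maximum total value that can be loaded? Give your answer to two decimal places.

Sort by value per unit weight and fill in that order.
Ratios (sorted): B 21.10, A 6.88, E 4.30, D 3.47, F 1.56, C 1.36
take B (10 @ 211); take A (26 @ 179); take 32/37 of E → 137.51. Capacity used 68/68.
Total value = 527.51

527.51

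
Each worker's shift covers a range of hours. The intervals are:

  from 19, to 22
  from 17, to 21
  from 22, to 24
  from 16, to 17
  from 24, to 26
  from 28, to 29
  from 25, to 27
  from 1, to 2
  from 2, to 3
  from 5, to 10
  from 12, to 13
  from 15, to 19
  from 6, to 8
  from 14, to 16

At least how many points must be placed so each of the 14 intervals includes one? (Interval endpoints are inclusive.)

8

By right end: [1,2]  [2,3]  [6,8]  [5,10]  [12,13]  [14,16]  [16,17]  [15,19]  [17,21]  [19,22]  [22,24]  [24,26]  [25,27]  [28,29]
[1,2] uncovered → point at 2; [6,8] uncovered → point at 8; [12,13] uncovered → point at 13; [14,16] uncovered → point at 16; [17,21] uncovered → point at 21; [22,24] uncovered → point at 24; [25,27] uncovered → point at 27; [28,29] uncovered → point at 29.
Points: 2, 8, 13, 16, 21, 24, 27, 29 (8 total).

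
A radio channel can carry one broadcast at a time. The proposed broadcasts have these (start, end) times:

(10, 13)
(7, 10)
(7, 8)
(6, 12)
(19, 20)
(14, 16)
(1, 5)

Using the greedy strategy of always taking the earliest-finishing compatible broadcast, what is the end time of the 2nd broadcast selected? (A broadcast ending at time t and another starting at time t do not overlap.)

8

Order by finish time; keep every interval that doesn't clash with the previous kept one.
Sorted by end: (1,5)  (7,8)  (7,10)  (6,12)  (10,13)  (14,16)  (19,20)
take (1,5); take (7,8); skip (7,10); take (10,13); take (14,16); take (19,20).
Selected: (1,5) (7,8) (10,13) (14,16) (19,20)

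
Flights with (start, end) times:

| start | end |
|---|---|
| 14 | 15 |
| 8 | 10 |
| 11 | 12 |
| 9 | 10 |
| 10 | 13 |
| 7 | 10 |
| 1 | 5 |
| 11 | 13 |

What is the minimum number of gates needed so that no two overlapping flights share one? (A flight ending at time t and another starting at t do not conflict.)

Events (time:±→running): 1:+→1 5:-→0 7:+→1 8:+→2 9:+→3 … peak 3.

3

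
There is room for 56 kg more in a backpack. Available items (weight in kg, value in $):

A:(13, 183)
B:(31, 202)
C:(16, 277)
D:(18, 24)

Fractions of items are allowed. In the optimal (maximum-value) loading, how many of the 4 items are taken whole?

2

Greedy by value/weight ratio, highest first.
Order: C (277/16=17.31) > A (183/13=14.08) > B (202/31=6.52) > D (24/18=1.33)
Fill: take C (16 @ 277) → take A (13 @ 183) → take 27/31 of B → 175.94; 56/56 used.
2 item(s) taken whole; one partial (take 27/31 of B).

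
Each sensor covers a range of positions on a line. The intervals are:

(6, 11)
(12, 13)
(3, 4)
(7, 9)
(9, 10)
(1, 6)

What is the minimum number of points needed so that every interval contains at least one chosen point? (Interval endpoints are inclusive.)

3

By right end: [3,4]  [1,6]  [7,9]  [9,10]  [6,11]  [12,13]
[3,4] uncovered → point at 4; [7,9] uncovered → point at 9; [12,13] uncovered → point at 13.
Points: 4, 9, 13 (3 total).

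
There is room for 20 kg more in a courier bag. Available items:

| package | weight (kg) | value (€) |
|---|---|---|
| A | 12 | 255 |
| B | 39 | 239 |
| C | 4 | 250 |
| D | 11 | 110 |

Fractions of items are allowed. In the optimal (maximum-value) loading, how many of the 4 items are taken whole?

2

Greedy by value/weight ratio, highest first.
Order: C (250/4=62.50) > A (255/12=21.25) > D (110/11=10.00) > B (239/39=6.13)
Fill: take C (4 @ 250) → take A (12 @ 255) → take 4/11 of D → 40.00; 20/20 used.
2 item(s) taken whole; one partial (take 4/11 of D).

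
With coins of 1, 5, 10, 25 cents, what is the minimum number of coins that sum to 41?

4

Greedy: take as many of the largest coin as possible, then repeat with the remainder.
41 = 1×25 + 1×10 + 1×5 + 1×1
Total coins = 1 + 1 + 1 + 1 = 4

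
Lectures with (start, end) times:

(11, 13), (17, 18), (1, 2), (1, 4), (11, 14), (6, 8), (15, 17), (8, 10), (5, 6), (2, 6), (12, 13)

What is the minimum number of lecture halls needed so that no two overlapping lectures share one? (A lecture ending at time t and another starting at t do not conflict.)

3

Events (time:±→running): 1:+→1 1:+→2 2:-→1 2:+→2 4:-→1 5:+→2 6:-→1 6:-→0 6:+→1 8:-→0 8:+→1 10:-→0 11:+→1 11:+→2 12:+→3 … peak 3.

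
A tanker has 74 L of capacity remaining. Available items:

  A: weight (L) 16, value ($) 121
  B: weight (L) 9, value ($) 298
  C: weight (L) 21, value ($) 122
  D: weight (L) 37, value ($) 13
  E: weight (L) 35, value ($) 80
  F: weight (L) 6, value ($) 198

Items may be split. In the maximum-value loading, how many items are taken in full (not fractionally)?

4

Greedy by value/weight ratio, highest first.
Order: B (298/9=33.11) > F (198/6=33.00) > A (121/16=7.56) > C (122/21=5.81) > E (80/35=2.29) > D (13/37=0.35)
Fill: take B (9 @ 298) → take F (6 @ 198) → take A (16 @ 121) → take C (21 @ 122) → take 22/35 of E → 50.29; 74/74 used.
4 item(s) taken whole; one partial (take 22/35 of E).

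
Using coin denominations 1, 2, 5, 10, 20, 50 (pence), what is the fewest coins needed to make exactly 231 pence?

Greedy: take as many of the largest coin as possible, then repeat with the remainder.
231 = 4×50 + 1×20 + 1×10 + 1×1
Total coins = 4 + 1 + 1 + 1 = 7

7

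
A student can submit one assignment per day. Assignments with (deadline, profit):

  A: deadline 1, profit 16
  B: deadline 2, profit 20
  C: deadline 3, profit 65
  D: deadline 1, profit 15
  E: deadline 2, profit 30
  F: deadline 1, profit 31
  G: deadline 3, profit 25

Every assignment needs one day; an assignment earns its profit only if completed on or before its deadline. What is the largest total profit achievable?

126

Sort by profit descending; place each in the latest free slot ≤ its deadline.
By profit: C(d3,65), F(d1,31), E(d2,30), G(d3,25), B(d2,20), A(d1,16), D(d1,15)
C→slot 3; F→slot 1; E→slot 2; G skipped; B skipped; A skipped; D skipped.
Profit = 31 + 30 + 65 = 126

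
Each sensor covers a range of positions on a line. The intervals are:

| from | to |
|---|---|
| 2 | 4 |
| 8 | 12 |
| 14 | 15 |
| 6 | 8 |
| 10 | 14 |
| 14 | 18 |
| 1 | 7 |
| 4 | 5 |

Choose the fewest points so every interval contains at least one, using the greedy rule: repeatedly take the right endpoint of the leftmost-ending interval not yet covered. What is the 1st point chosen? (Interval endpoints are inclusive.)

Sort by right endpoint; whenever an interval is uncovered, place a point at its right end.
Sorted: [2,4] [4,5] [1,7] [6,8] [8,12] [10,14] [14,15] [14,18]
{[2,4],[4,5],[1,7]} hit by 4; {[6,8],[8,12]} hit by 8; {[10,14],[14,15],[14,18]} hit by 14.
Points: 4, 8, 14 (3 total).

4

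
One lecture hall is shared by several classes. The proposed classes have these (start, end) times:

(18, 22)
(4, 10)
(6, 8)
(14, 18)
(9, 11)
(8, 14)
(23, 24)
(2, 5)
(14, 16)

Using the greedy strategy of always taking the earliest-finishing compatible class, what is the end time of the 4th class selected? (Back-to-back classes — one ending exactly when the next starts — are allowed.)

Order by finish time; keep every interval that doesn't clash with the previous kept one.
Sorted by end: (2,5)  (6,8)  (4,10)  (9,11)  (8,14)  (14,16)  (14,18)  (18,22)  (23,24)
take (2,5); take (6,8); skip (4,10); take (9,11); take (14,16); skip (14,18); take (18,22); take (23,24).
Selected: (2,5) (6,8) (9,11) (14,16) (18,22) (23,24)

16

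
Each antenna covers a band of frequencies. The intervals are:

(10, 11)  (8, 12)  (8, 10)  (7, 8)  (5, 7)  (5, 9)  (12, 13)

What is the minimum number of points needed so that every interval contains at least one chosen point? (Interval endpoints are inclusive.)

3

Sorted: [5,7] [7,8] [5,9] [8,10] [10,11] [8,12] [12,13]
{[5,7],[7,8],[5,9]} hit by 7; {[8,10],[10,11],[8,12]} hit by 10; {[12,13]} hit by 13.
Points: 7, 10, 13 (3 total).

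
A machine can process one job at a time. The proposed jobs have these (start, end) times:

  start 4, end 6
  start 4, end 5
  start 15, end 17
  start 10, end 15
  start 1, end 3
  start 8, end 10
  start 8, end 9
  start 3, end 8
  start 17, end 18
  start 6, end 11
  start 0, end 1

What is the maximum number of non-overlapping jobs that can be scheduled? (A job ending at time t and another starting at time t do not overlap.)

Sorted by end: (0,1)  (1,3)  (4,5)  (4,6)  (3,8)  (8,9)  (8,10)  (6,11)  (10,15)  (15,17)  (17,18)
take (0,1); take (1,3); take (4,5); skip (4,6); take (8,9); skip (6,11); take (10,15); take (15,17); take (17,18).
Selected 7 jobs.

7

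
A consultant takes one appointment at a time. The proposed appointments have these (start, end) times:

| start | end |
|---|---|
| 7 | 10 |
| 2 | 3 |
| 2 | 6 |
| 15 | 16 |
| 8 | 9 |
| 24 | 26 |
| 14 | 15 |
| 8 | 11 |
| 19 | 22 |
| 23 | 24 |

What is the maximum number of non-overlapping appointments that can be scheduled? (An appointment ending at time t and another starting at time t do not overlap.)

7

Sorted by end: (2,3)  (2,6)  (8,9)  (7,10)  (8,11)  (14,15)  (15,16)  (19,22)  (23,24)  (24,26)
take (2,3); take (8,9); take (14,15); take (15,16); take (19,22); take (23,24); take (24,26).
Selected 7 appointments.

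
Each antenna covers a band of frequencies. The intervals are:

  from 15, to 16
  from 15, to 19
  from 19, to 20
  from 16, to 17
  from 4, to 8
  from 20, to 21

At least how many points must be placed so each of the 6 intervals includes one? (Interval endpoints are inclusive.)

Process intervals by earliest right end; each time one isn't hit yet, stab at its right endpoint.
Sorted: [4,8] [15,16] [16,17] [15,19] [19,20] [20,21]
{[4,8]} hit by 8; {[15,16],[16,17],[15,19]} hit by 16; {[19,20],[20,21]} hit by 20.
Points: 8, 16, 20 (3 total).

3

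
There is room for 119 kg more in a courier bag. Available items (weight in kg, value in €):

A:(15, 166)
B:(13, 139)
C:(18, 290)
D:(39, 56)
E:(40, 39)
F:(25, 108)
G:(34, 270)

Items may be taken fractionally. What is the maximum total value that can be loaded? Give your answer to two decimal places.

Sort by value per unit weight and fill in that order.
Ratios (sorted): C 16.11, A 11.07, B 10.69, G 7.94, F 4.32, D 1.44, E 0.97
take C (18 @ 290); take A (15 @ 166); take B (13 @ 139); take G (34 @ 270); take F (25 @ 108); take 14/39 of D → 20.10. Capacity used 119/119.
Total value = 993.10

993.10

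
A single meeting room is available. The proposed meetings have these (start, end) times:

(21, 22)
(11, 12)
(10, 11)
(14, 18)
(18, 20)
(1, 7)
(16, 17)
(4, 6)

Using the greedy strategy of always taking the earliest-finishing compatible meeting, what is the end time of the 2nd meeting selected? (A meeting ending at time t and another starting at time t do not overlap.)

11

Sort by end time and greedily take each interval whose start is ≥ the last chosen end.
By end time: (4,6), (1,7), (10,11), (11,12), (16,17), (14,18), (18,20), (21,22).
Pick (4,6); next start ≥ 6 → (10,11); next start ≥ 11 → (11,12); next start ≥ 12 → (16,17); next start ≥ 17 → (18,20); next start ≥ 20 → (21,22).
Selected: (4,6) (10,11) (11,12) (16,17) (18,20) (21,22)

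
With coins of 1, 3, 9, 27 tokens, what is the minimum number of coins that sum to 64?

Use the largest denomination that fits, subtract, and repeat.
64 − 2×27→10 − 1×9→1 − 1×1→0
Total coins = 2 + 1 + 1 = 4

4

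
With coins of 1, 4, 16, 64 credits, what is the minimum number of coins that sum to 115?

7

115 = 1×64 + 3×16 + 3×1
Total coins = 1 + 3 + 3 = 7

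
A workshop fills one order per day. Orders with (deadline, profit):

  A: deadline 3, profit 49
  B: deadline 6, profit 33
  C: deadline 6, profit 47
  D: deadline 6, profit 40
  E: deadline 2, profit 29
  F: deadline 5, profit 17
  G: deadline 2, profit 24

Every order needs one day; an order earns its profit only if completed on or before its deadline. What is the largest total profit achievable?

Take jobs in profit order; each goes to the latest open slot no later than its deadline.
By profit: A(d3,49), C(d6,47), D(d6,40), B(d6,33), E(d2,29), G(d2,24), F(d5,17)
A→slot 3; C→slot 6; D→slot 5; B→slot 4; E→slot 2; G→slot 1; F skipped.
Profit = 24 + 29 + 49 + 33 + 40 + 47 = 222

222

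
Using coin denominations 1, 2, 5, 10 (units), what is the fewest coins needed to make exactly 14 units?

3

Greedy: take as many of the largest coin as possible, then repeat with the remainder.
14 − 1×10→4 − 2×2→0
Total coins = 1 + 2 = 3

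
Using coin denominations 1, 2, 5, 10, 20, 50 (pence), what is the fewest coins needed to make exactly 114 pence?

114 = 2×50 + 1×10 + 2×2
Total coins = 2 + 1 + 2 = 5

5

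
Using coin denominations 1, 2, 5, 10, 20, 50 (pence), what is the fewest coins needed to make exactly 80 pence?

3

Use the largest denomination that fits, subtract, and repeat.
80 − 1×50→30 − 1×20→10 − 1×10→0
Total coins = 1 + 1 + 1 = 3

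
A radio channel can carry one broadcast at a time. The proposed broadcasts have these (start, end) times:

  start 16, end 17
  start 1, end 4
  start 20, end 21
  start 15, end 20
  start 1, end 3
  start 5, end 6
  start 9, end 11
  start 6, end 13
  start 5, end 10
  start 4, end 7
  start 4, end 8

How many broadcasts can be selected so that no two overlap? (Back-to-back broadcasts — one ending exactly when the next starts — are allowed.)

Order by finish time; keep every interval that doesn't clash with the previous kept one.
By end time: (1,3), (1,4), (5,6), (4,7), (4,8), (5,10), (9,11), (6,13), (16,17), (15,20), (20,21).
Pick (1,3); next start ≥ 3 → (5,6); next start ≥ 6 → (9,11); next start ≥ 11 → (16,17); next start ≥ 17 → (20,21).
Selected 5 broadcasts.

5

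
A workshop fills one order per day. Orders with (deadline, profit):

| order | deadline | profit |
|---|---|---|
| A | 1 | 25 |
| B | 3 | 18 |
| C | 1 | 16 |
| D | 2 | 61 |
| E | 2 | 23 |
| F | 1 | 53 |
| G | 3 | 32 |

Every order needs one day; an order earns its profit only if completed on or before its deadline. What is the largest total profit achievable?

146

Profit order: D=61 F=53 G=32 A=25 E=23 B=18 C=16
Assign: D→slot 2, F→slot 1, G→slot 3, A skipped, E skipped, B skipped, C skipped.
Slots: [1:F] [2:D] [3:G]
Profit = 53 + 61 + 32 = 146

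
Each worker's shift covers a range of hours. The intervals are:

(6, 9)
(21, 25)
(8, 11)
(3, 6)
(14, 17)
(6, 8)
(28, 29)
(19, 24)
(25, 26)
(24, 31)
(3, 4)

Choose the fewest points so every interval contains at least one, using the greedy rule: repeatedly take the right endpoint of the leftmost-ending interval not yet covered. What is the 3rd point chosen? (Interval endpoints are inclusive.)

Sort by right endpoint; whenever an interval is uncovered, place a point at its right end.
Sorted: [3,4] [3,6] [6,8] [6,9] [8,11] [14,17] [19,24] [21,25] [25,26] [28,29] [24,31]
{[3,4],[3,6]} hit by 4; {[6,8],[6,9],[8,11]} hit by 8; {[14,17]} hit by 17; {[19,24],[21,25]} hit by 24; {[25,26]} hit by 26; {[28,29],[24,31]} hit by 29.
Points: 4, 8, 17, 24, 26, 29 (6 total).

17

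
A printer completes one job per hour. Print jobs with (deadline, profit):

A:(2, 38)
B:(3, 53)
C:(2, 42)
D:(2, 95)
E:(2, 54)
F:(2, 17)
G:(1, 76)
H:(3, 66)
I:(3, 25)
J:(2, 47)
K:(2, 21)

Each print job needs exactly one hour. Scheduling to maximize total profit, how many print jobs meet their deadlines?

3

Sort by profit descending; place each in the latest free slot ≤ its deadline.
Profit order: D=95 G=76 H=66 E=54 B=53 J=47 C=42 A=38 I=25 K=21 F=17
Assign: D→slot 2, G→slot 1, H→slot 3, E skipped, B skipped, J skipped, C skipped, A skipped, I skipped, K skipped, F skipped.
Slots: [1:G] [2:D] [3:H]
3 of 11 scheduled.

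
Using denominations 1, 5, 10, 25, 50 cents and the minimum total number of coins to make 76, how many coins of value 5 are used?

76 − 1×50→26 − 1×25→1 − 1×1→0
Count of 5: 0

0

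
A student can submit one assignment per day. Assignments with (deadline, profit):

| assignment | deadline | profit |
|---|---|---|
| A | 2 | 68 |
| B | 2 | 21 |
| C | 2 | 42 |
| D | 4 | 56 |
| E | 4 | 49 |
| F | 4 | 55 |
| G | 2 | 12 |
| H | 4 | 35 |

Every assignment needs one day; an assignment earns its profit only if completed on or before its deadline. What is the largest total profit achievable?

Sort by profit descending; place each in the latest free slot ≤ its deadline.
By profit: A(d2,68), D(d4,56), F(d4,55), E(d4,49), C(d2,42), H(d4,35), B(d2,21), G(d2,12)
A→slot 2; D→slot 4; F→slot 3; E→slot 1; C skipped; H skipped; B skipped; G skipped.
Profit = 49 + 68 + 55 + 56 = 228

228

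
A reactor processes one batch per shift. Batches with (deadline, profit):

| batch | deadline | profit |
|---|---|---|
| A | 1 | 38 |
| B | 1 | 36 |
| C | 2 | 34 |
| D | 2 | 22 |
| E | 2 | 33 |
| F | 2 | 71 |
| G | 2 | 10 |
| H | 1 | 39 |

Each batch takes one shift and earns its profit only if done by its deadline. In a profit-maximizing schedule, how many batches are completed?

2

Take jobs in profit order; each goes to the latest open slot no later than its deadline.
By profit: F(d2,71), H(d1,39), A(d1,38), B(d1,36), C(d2,34), E(d2,33), D(d2,22), G(d2,10)
F→slot 2; H→slot 1; A skipped; B skipped; C skipped; E skipped; D skipped; G skipped.
2 of 8 scheduled.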